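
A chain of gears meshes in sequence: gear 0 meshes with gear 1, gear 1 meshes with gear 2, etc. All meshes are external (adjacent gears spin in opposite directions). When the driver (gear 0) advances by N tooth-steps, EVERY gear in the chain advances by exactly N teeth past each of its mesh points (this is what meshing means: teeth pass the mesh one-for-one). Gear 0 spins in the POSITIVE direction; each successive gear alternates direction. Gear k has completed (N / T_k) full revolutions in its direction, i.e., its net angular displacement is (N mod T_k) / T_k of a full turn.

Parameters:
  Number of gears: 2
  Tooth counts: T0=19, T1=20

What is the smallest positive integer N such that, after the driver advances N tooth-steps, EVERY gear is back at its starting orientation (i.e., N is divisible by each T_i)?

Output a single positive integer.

Gear k returns to start when N is a multiple of T_k.
All gears at start simultaneously when N is a common multiple of [19, 20]; the smallest such N is lcm(19, 20).
Start: lcm = T0 = 19
Fold in T1=20: gcd(19, 20) = 1; lcm(19, 20) = 19 * 20 / 1 = 380 / 1 = 380
Full cycle length = 380

Answer: 380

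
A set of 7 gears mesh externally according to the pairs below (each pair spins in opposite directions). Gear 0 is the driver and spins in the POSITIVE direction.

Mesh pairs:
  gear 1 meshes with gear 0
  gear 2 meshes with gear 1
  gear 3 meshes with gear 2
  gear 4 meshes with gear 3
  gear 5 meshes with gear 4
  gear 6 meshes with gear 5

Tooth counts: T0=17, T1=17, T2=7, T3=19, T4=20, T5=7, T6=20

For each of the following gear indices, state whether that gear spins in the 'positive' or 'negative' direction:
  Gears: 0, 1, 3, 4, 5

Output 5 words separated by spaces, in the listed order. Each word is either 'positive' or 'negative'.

Gear 0 (driver): positive (depth 0)
  gear 1: meshes with gear 0 -> depth 1 -> negative (opposite of gear 0)
  gear 2: meshes with gear 1 -> depth 2 -> positive (opposite of gear 1)
  gear 3: meshes with gear 2 -> depth 3 -> negative (opposite of gear 2)
  gear 4: meshes with gear 3 -> depth 4 -> positive (opposite of gear 3)
  gear 5: meshes with gear 4 -> depth 5 -> negative (opposite of gear 4)
  gear 6: meshes with gear 5 -> depth 6 -> positive (opposite of gear 5)
Queried indices 0, 1, 3, 4, 5 -> positive, negative, negative, positive, negative

Answer: positive negative negative positive negative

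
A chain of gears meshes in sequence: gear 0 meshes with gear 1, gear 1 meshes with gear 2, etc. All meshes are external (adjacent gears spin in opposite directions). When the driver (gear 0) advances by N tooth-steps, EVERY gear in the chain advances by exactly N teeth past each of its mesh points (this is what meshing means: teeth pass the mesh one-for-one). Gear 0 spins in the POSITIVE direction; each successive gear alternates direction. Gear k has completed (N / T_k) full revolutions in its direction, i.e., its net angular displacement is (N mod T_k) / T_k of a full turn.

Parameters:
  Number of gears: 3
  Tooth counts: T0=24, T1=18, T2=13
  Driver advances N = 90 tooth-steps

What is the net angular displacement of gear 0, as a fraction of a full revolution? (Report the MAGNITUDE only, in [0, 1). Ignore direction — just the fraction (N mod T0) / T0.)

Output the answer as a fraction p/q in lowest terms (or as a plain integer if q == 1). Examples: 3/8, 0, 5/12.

Chain of 3 gears, tooth counts: [24, 18, 13]
  gear 0: T0=24, direction=positive, advance = 90 mod 24 = 18 teeth = 18/24 turn
  gear 1: T1=18, direction=negative, advance = 90 mod 18 = 0 teeth = 0/18 turn
  gear 2: T2=13, direction=positive, advance = 90 mod 13 = 12 teeth = 12/13 turn
Gear 0: 90 mod 24 = 18
Fraction = 18 / 24 = 3/4 (gcd(18,24)=6) = 3/4

Answer: 3/4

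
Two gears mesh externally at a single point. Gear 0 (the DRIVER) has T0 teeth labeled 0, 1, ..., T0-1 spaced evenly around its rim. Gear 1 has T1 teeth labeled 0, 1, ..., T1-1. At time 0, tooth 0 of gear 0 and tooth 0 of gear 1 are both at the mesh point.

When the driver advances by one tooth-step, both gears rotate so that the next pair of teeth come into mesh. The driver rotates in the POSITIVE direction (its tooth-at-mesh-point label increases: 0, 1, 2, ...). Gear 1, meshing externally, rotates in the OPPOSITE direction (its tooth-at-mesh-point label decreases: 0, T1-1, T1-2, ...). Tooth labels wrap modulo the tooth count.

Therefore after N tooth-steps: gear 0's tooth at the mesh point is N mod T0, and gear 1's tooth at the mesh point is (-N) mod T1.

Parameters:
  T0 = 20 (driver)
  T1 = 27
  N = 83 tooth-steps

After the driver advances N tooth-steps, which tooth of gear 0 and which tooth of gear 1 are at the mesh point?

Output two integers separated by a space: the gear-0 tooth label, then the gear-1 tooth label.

Gear 0 (driver, T0=20): tooth at mesh = N mod T0
  83 = 4 * 20 + 3, so 83 mod 20 = 3
  gear 0 tooth = 3
Gear 1 (driven, T1=27): tooth at mesh = (-N) mod T1
  83 = 3 * 27 + 2, so 83 mod 27 = 2
  (-83) mod 27 = (-2) mod 27 = 27 - 2 = 25
Mesh after 83 steps: gear-0 tooth 3 meets gear-1 tooth 25

Answer: 3 25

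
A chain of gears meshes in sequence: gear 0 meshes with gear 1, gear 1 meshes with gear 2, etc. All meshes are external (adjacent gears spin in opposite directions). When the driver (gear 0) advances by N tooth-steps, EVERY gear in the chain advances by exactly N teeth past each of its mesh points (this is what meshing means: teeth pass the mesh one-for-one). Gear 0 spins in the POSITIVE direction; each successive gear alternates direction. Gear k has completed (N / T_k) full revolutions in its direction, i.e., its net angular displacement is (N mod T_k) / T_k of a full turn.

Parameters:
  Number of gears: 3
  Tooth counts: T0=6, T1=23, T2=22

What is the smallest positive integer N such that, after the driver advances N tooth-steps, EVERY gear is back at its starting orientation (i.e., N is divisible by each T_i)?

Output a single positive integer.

Gear k returns to start when N is a multiple of T_k.
All gears at start simultaneously when N is a common multiple of [6, 23, 22]; the smallest such N is lcm(6, 23, 22).
Start: lcm = T0 = 6
Fold in T1=23: gcd(6, 23) = 1; lcm(6, 23) = 6 * 23 / 1 = 138 / 1 = 138
Fold in T2=22: gcd(138, 22) = 2; lcm(138, 22) = 138 * 22 / 2 = 3036 / 2 = 1518
Full cycle length = 1518

Answer: 1518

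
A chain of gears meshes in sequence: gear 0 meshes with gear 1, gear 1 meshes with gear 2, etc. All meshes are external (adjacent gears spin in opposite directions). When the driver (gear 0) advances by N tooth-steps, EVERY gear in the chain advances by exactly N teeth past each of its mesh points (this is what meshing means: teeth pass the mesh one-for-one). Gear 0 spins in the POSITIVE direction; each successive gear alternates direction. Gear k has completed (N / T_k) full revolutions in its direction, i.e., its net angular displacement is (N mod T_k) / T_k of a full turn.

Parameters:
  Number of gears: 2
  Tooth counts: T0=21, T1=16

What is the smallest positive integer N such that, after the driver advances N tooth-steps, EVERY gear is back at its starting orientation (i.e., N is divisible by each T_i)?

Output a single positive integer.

Gear k returns to start when N is a multiple of T_k.
All gears at start simultaneously when N is a common multiple of [21, 16]; the smallest such N is lcm(21, 16).
Start: lcm = T0 = 21
Fold in T1=16: gcd(21, 16) = 1; lcm(21, 16) = 21 * 16 / 1 = 336 / 1 = 336
Full cycle length = 336

Answer: 336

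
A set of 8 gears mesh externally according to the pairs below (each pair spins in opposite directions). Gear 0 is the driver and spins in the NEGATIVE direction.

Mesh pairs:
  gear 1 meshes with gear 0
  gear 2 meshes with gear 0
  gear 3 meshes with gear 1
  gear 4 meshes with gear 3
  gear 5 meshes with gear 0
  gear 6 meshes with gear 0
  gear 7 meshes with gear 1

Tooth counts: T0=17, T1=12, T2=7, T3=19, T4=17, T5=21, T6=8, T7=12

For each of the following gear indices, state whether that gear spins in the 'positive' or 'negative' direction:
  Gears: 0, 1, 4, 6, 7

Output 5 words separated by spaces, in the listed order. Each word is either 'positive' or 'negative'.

Gear 0 (driver): negative (depth 0)
  gear 1: meshes with gear 0 -> depth 1 -> positive (opposite of gear 0)
  gear 2: meshes with gear 0 -> depth 1 -> positive (opposite of gear 0)
  gear 3: meshes with gear 1 -> depth 2 -> negative (opposite of gear 1)
  gear 4: meshes with gear 3 -> depth 3 -> positive (opposite of gear 3)
  gear 5: meshes with gear 0 -> depth 1 -> positive (opposite of gear 0)
  gear 6: meshes with gear 0 -> depth 1 -> positive (opposite of gear 0)
  gear 7: meshes with gear 1 -> depth 2 -> negative (opposite of gear 1)
Queried indices 0, 1, 4, 6, 7 -> negative, positive, positive, positive, negative

Answer: negative positive positive positive negative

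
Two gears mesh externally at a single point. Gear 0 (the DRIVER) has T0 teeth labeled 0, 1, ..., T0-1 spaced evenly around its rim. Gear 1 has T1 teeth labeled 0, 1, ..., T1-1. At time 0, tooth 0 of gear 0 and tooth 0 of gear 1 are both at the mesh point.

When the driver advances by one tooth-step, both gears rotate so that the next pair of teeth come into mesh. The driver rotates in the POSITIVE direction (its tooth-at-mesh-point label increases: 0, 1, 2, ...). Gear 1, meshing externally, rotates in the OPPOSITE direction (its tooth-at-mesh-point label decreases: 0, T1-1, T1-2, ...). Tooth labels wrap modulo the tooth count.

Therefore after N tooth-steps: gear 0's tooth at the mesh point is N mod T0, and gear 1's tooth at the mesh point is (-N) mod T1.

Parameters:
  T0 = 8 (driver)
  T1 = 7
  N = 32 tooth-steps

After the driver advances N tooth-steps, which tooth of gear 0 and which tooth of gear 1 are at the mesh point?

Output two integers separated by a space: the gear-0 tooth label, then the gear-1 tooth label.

Answer: 0 3

Derivation:
Gear 0 (driver, T0=8): tooth at mesh = N mod T0
  32 = 4 * 8 + 0, so 32 mod 8 = 0
  gear 0 tooth = 0
Gear 1 (driven, T1=7): tooth at mesh = (-N) mod T1
  32 = 4 * 7 + 4, so 32 mod 7 = 4
  (-32) mod 7 = (-4) mod 7 = 7 - 4 = 3
Mesh after 32 steps: gear-0 tooth 0 meets gear-1 tooth 3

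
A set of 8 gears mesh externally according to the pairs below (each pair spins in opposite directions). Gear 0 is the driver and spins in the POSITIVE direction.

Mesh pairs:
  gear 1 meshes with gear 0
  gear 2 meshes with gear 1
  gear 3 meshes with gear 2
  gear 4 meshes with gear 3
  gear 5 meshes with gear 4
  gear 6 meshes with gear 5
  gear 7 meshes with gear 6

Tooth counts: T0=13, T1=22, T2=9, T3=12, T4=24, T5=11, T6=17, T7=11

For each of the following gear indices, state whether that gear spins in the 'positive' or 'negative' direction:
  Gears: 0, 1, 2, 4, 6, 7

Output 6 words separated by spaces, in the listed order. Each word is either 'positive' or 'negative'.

Gear 0 (driver): positive (depth 0)
  gear 1: meshes with gear 0 -> depth 1 -> negative (opposite of gear 0)
  gear 2: meshes with gear 1 -> depth 2 -> positive (opposite of gear 1)
  gear 3: meshes with gear 2 -> depth 3 -> negative (opposite of gear 2)
  gear 4: meshes with gear 3 -> depth 4 -> positive (opposite of gear 3)
  gear 5: meshes with gear 4 -> depth 5 -> negative (opposite of gear 4)
  gear 6: meshes with gear 5 -> depth 6 -> positive (opposite of gear 5)
  gear 7: meshes with gear 6 -> depth 7 -> negative (opposite of gear 6)
Queried indices 0, 1, 2, 4, 6, 7 -> positive, negative, positive, positive, positive, negative

Answer: positive negative positive positive positive negative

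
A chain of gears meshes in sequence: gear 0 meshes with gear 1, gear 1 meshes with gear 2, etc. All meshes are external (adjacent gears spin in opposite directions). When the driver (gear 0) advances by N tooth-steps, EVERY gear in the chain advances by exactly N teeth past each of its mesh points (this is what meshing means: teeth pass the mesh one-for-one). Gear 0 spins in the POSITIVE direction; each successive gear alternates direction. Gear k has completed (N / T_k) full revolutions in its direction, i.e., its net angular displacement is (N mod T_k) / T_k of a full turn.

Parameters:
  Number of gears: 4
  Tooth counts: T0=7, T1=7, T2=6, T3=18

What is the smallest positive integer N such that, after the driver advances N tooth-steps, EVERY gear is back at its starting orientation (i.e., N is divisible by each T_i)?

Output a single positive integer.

Answer: 126

Derivation:
Gear k returns to start when N is a multiple of T_k.
All gears at start simultaneously when N is a common multiple of [7, 7, 6, 18]; the smallest such N is lcm(7, 7, 6, 18).
Start: lcm = T0 = 7
Fold in T1=7: gcd(7, 7) = 7; lcm(7, 7) = 7 * 7 / 7 = 49 / 7 = 7
Fold in T2=6: gcd(7, 6) = 1; lcm(7, 6) = 7 * 6 / 1 = 42 / 1 = 42
Fold in T3=18: gcd(42, 18) = 6; lcm(42, 18) = 42 * 18 / 6 = 756 / 6 = 126
Full cycle length = 126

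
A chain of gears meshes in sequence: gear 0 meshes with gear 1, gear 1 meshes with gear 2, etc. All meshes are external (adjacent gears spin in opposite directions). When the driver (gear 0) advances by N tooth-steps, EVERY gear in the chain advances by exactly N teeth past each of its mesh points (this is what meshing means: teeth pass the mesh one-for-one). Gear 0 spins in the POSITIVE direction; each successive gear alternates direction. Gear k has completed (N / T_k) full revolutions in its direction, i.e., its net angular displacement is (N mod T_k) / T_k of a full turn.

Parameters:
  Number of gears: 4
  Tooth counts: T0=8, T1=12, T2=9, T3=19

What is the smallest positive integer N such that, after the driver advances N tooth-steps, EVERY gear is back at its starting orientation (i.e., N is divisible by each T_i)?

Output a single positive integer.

Answer: 1368

Derivation:
Gear k returns to start when N is a multiple of T_k.
All gears at start simultaneously when N is a common multiple of [8, 12, 9, 19]; the smallest such N is lcm(8, 12, 9, 19).
Start: lcm = T0 = 8
Fold in T1=12: gcd(8, 12) = 4; lcm(8, 12) = 8 * 12 / 4 = 96 / 4 = 24
Fold in T2=9: gcd(24, 9) = 3; lcm(24, 9) = 24 * 9 / 3 = 216 / 3 = 72
Fold in T3=19: gcd(72, 19) = 1; lcm(72, 19) = 72 * 19 / 1 = 1368 / 1 = 1368
Full cycle length = 1368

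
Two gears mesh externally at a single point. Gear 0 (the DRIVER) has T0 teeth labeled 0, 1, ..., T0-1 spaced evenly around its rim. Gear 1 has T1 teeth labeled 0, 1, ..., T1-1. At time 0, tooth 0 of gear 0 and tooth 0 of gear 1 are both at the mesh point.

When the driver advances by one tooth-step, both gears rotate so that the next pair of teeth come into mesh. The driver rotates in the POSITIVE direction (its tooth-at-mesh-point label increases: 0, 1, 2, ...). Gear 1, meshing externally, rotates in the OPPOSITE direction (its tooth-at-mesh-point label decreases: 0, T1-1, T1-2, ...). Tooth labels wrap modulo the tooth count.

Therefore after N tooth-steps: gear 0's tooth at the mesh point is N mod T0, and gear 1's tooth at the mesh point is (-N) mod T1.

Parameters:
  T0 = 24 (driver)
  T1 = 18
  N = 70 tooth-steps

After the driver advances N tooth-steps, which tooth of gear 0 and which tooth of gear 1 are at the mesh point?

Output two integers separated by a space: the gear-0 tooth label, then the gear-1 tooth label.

Gear 0 (driver, T0=24): tooth at mesh = N mod T0
  70 = 2 * 24 + 22, so 70 mod 24 = 22
  gear 0 tooth = 22
Gear 1 (driven, T1=18): tooth at mesh = (-N) mod T1
  70 = 3 * 18 + 16, so 70 mod 18 = 16
  (-70) mod 18 = (-16) mod 18 = 18 - 16 = 2
Mesh after 70 steps: gear-0 tooth 22 meets gear-1 tooth 2

Answer: 22 2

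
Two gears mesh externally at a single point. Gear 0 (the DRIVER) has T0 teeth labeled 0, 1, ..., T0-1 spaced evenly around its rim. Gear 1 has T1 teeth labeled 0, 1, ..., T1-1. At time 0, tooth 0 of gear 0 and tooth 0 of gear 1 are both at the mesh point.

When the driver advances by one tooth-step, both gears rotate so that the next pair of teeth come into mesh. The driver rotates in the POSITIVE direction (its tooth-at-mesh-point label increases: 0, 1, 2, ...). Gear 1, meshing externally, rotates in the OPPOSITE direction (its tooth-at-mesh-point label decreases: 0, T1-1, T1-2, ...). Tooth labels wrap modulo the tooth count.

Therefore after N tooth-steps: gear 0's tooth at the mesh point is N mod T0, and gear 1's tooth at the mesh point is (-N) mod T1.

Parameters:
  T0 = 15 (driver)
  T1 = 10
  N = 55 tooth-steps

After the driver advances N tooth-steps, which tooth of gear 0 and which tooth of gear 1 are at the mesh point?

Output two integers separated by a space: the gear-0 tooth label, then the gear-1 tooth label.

Answer: 10 5

Derivation:
Gear 0 (driver, T0=15): tooth at mesh = N mod T0
  55 = 3 * 15 + 10, so 55 mod 15 = 10
  gear 0 tooth = 10
Gear 1 (driven, T1=10): tooth at mesh = (-N) mod T1
  55 = 5 * 10 + 5, so 55 mod 10 = 5
  (-55) mod 10 = (-5) mod 10 = 10 - 5 = 5
Mesh after 55 steps: gear-0 tooth 10 meets gear-1 tooth 5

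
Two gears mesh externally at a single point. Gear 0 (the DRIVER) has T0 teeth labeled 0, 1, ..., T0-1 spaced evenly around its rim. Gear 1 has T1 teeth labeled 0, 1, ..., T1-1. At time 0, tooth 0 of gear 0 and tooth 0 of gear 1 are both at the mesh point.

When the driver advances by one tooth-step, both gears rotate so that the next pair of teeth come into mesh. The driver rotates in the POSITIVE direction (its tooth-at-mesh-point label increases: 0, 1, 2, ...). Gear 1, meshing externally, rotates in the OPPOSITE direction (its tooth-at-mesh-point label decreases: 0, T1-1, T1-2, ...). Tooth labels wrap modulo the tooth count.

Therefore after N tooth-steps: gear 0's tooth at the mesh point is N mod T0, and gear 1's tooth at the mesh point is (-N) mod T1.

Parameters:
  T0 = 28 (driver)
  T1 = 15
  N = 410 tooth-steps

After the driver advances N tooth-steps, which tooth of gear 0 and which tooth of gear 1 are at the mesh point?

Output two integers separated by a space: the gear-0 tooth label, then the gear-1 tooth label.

Answer: 18 10

Derivation:
Gear 0 (driver, T0=28): tooth at mesh = N mod T0
  410 = 14 * 28 + 18, so 410 mod 28 = 18
  gear 0 tooth = 18
Gear 1 (driven, T1=15): tooth at mesh = (-N) mod T1
  410 = 27 * 15 + 5, so 410 mod 15 = 5
  (-410) mod 15 = (-5) mod 15 = 15 - 5 = 10
Mesh after 410 steps: gear-0 tooth 18 meets gear-1 tooth 10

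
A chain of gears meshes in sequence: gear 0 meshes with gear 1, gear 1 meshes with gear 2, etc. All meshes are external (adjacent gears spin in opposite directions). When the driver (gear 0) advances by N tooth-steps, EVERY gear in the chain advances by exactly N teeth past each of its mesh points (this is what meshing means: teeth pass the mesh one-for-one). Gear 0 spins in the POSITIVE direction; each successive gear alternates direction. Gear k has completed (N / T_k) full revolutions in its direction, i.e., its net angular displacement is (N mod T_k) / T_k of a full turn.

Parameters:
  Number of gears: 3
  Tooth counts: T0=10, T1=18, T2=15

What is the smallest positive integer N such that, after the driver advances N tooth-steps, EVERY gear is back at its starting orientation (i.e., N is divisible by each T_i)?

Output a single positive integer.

Answer: 90

Derivation:
Gear k returns to start when N is a multiple of T_k.
All gears at start simultaneously when N is a common multiple of [10, 18, 15]; the smallest such N is lcm(10, 18, 15).
Start: lcm = T0 = 10
Fold in T1=18: gcd(10, 18) = 2; lcm(10, 18) = 10 * 18 / 2 = 180 / 2 = 90
Fold in T2=15: gcd(90, 15) = 15; lcm(90, 15) = 90 * 15 / 15 = 1350 / 15 = 90
Full cycle length = 90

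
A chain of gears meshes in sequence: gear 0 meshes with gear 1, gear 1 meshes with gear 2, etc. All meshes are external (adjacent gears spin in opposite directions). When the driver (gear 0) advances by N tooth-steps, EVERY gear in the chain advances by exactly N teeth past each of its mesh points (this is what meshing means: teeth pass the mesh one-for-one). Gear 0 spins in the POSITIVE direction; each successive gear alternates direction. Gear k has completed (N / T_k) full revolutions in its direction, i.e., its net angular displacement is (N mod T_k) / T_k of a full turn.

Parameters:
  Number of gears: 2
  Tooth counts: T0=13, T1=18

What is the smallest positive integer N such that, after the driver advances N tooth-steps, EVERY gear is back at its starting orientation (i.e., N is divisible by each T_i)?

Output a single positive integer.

Gear k returns to start when N is a multiple of T_k.
All gears at start simultaneously when N is a common multiple of [13, 18]; the smallest such N is lcm(13, 18).
Start: lcm = T0 = 13
Fold in T1=18: gcd(13, 18) = 1; lcm(13, 18) = 13 * 18 / 1 = 234 / 1 = 234
Full cycle length = 234

Answer: 234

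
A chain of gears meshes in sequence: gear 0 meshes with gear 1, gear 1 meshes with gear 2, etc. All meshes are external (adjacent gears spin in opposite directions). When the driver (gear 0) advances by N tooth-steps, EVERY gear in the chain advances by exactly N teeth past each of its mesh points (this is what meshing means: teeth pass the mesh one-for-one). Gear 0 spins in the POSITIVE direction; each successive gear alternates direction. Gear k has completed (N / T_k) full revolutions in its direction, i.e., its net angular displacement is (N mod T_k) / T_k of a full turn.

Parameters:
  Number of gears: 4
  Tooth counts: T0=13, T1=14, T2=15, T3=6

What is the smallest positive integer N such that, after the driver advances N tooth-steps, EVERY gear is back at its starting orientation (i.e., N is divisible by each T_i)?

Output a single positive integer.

Answer: 2730

Derivation:
Gear k returns to start when N is a multiple of T_k.
All gears at start simultaneously when N is a common multiple of [13, 14, 15, 6]; the smallest such N is lcm(13, 14, 15, 6).
Start: lcm = T0 = 13
Fold in T1=14: gcd(13, 14) = 1; lcm(13, 14) = 13 * 14 / 1 = 182 / 1 = 182
Fold in T2=15: gcd(182, 15) = 1; lcm(182, 15) = 182 * 15 / 1 = 2730 / 1 = 2730
Fold in T3=6: gcd(2730, 6) = 6; lcm(2730, 6) = 2730 * 6 / 6 = 16380 / 6 = 2730
Full cycle length = 2730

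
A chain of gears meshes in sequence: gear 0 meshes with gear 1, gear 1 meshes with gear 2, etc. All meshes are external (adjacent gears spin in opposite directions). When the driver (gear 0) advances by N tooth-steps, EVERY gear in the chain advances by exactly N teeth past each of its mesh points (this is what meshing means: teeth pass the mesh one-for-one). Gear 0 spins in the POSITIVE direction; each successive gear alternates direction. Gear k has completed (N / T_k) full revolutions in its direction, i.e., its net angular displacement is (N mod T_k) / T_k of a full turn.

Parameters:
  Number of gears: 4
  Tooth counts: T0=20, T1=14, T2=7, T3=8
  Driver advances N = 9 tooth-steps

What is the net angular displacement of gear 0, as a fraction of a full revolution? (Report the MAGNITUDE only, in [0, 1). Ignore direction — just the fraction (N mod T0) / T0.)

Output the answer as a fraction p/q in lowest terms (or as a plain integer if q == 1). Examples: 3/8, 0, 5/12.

Answer: 9/20

Derivation:
Chain of 4 gears, tooth counts: [20, 14, 7, 8]
  gear 0: T0=20, direction=positive, advance = 9 mod 20 = 9 teeth = 9/20 turn
  gear 1: T1=14, direction=negative, advance = 9 mod 14 = 9 teeth = 9/14 turn
  gear 2: T2=7, direction=positive, advance = 9 mod 7 = 2 teeth = 2/7 turn
  gear 3: T3=8, direction=negative, advance = 9 mod 8 = 1 teeth = 1/8 turn
Gear 0: 9 mod 20 = 9
Fraction = 9 / 20 = 9/20 (gcd(9,20)=1) = 9/20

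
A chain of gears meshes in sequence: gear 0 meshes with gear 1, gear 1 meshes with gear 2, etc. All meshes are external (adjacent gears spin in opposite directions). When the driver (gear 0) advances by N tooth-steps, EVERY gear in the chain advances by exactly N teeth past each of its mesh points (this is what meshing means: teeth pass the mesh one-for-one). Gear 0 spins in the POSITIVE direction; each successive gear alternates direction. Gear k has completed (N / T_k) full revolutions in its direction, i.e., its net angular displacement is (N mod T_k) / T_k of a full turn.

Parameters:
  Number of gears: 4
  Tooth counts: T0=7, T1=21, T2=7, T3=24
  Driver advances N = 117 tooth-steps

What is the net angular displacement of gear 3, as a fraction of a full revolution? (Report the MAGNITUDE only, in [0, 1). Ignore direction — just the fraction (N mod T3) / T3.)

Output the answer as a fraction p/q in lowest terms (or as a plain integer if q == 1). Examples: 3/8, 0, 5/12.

Chain of 4 gears, tooth counts: [7, 21, 7, 24]
  gear 0: T0=7, direction=positive, advance = 117 mod 7 = 5 teeth = 5/7 turn
  gear 1: T1=21, direction=negative, advance = 117 mod 21 = 12 teeth = 12/21 turn
  gear 2: T2=7, direction=positive, advance = 117 mod 7 = 5 teeth = 5/7 turn
  gear 3: T3=24, direction=negative, advance = 117 mod 24 = 21 teeth = 21/24 turn
Gear 3: 117 mod 24 = 21
Fraction = 21 / 24 = 7/8 (gcd(21,24)=3) = 7/8

Answer: 7/8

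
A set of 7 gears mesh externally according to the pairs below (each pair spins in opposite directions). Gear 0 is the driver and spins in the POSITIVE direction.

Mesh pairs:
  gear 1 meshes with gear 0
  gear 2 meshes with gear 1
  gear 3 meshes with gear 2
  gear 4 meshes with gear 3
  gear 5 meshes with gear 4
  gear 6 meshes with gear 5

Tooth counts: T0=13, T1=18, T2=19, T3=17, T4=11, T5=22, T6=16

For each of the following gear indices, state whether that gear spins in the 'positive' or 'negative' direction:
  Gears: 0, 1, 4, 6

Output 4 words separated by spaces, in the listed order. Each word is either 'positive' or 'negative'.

Answer: positive negative positive positive

Derivation:
Gear 0 (driver): positive (depth 0)
  gear 1: meshes with gear 0 -> depth 1 -> negative (opposite of gear 0)
  gear 2: meshes with gear 1 -> depth 2 -> positive (opposite of gear 1)
  gear 3: meshes with gear 2 -> depth 3 -> negative (opposite of gear 2)
  gear 4: meshes with gear 3 -> depth 4 -> positive (opposite of gear 3)
  gear 5: meshes with gear 4 -> depth 5 -> negative (opposite of gear 4)
  gear 6: meshes with gear 5 -> depth 6 -> positive (opposite of gear 5)
Queried indices 0, 1, 4, 6 -> positive, negative, positive, positive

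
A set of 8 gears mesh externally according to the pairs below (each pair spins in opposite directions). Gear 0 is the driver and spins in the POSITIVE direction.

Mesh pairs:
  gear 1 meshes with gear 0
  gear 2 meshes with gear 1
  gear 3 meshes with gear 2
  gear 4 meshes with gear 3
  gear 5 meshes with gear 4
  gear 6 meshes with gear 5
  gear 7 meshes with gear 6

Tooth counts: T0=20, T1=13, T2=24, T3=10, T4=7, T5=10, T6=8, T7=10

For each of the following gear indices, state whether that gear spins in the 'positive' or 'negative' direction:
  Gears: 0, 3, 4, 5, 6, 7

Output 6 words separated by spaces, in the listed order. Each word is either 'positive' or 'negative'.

Answer: positive negative positive negative positive negative

Derivation:
Gear 0 (driver): positive (depth 0)
  gear 1: meshes with gear 0 -> depth 1 -> negative (opposite of gear 0)
  gear 2: meshes with gear 1 -> depth 2 -> positive (opposite of gear 1)
  gear 3: meshes with gear 2 -> depth 3 -> negative (opposite of gear 2)
  gear 4: meshes with gear 3 -> depth 4 -> positive (opposite of gear 3)
  gear 5: meshes with gear 4 -> depth 5 -> negative (opposite of gear 4)
  gear 6: meshes with gear 5 -> depth 6 -> positive (opposite of gear 5)
  gear 7: meshes with gear 6 -> depth 7 -> negative (opposite of gear 6)
Queried indices 0, 3, 4, 5, 6, 7 -> positive, negative, positive, negative, positive, negative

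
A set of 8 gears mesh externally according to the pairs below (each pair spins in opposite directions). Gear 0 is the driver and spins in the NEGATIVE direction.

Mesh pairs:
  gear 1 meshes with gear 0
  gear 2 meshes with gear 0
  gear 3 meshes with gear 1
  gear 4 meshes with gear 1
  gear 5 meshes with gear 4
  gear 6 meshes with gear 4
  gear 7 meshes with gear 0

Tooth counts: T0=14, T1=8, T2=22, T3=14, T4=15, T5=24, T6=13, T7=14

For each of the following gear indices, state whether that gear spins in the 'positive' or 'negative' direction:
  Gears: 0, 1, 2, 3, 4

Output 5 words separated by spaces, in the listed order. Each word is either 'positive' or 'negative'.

Gear 0 (driver): negative (depth 0)
  gear 1: meshes with gear 0 -> depth 1 -> positive (opposite of gear 0)
  gear 2: meshes with gear 0 -> depth 1 -> positive (opposite of gear 0)
  gear 3: meshes with gear 1 -> depth 2 -> negative (opposite of gear 1)
  gear 4: meshes with gear 1 -> depth 2 -> negative (opposite of gear 1)
  gear 5: meshes with gear 4 -> depth 3 -> positive (opposite of gear 4)
  gear 6: meshes with gear 4 -> depth 3 -> positive (opposite of gear 4)
  gear 7: meshes with gear 0 -> depth 1 -> positive (opposite of gear 0)
Queried indices 0, 1, 2, 3, 4 -> negative, positive, positive, negative, negative

Answer: negative positive positive negative negative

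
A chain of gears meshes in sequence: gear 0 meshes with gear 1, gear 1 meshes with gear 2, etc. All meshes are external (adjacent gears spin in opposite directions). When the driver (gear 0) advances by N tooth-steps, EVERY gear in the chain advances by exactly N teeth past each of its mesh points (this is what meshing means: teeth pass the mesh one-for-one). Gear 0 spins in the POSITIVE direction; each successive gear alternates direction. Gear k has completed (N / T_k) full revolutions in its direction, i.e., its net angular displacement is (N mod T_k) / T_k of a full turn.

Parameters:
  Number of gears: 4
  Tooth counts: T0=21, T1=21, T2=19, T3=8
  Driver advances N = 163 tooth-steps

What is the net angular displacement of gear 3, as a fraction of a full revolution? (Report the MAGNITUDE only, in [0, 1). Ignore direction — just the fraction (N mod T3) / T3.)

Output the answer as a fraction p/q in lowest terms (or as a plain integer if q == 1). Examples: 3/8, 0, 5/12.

Chain of 4 gears, tooth counts: [21, 21, 19, 8]
  gear 0: T0=21, direction=positive, advance = 163 mod 21 = 16 teeth = 16/21 turn
  gear 1: T1=21, direction=negative, advance = 163 mod 21 = 16 teeth = 16/21 turn
  gear 2: T2=19, direction=positive, advance = 163 mod 19 = 11 teeth = 11/19 turn
  gear 3: T3=8, direction=negative, advance = 163 mod 8 = 3 teeth = 3/8 turn
Gear 3: 163 mod 8 = 3
Fraction = 3 / 8 = 3/8 (gcd(3,8)=1) = 3/8

Answer: 3/8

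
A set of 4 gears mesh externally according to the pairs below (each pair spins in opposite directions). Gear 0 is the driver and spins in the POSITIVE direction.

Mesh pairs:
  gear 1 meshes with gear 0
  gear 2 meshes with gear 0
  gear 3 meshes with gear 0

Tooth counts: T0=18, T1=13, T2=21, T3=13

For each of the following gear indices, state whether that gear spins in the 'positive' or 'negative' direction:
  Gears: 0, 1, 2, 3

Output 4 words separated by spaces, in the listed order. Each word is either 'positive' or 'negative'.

Gear 0 (driver): positive (depth 0)
  gear 1: meshes with gear 0 -> depth 1 -> negative (opposite of gear 0)
  gear 2: meshes with gear 0 -> depth 1 -> negative (opposite of gear 0)
  gear 3: meshes with gear 0 -> depth 1 -> negative (opposite of gear 0)
Queried indices 0, 1, 2, 3 -> positive, negative, negative, negative

Answer: positive negative negative negative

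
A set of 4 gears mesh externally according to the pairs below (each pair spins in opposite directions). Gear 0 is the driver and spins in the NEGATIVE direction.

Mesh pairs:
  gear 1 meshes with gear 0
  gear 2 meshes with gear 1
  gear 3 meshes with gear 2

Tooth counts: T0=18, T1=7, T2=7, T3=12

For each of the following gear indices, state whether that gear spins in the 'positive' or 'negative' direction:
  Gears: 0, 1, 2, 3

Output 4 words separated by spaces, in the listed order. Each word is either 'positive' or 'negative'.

Gear 0 (driver): negative (depth 0)
  gear 1: meshes with gear 0 -> depth 1 -> positive (opposite of gear 0)
  gear 2: meshes with gear 1 -> depth 2 -> negative (opposite of gear 1)
  gear 3: meshes with gear 2 -> depth 3 -> positive (opposite of gear 2)
Queried indices 0, 1, 2, 3 -> negative, positive, negative, positive

Answer: negative positive negative positive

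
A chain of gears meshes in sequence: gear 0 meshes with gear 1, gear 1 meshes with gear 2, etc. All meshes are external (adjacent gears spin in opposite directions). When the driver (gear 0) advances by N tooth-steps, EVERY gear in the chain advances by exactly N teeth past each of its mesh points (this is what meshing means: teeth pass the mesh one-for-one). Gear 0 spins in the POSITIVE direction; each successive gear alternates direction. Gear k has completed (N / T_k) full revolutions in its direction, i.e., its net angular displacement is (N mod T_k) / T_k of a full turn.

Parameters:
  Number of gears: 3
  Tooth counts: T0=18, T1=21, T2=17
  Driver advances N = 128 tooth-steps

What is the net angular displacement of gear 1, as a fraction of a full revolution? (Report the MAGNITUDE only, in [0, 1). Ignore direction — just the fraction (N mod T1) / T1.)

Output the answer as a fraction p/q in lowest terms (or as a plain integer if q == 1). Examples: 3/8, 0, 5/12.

Chain of 3 gears, tooth counts: [18, 21, 17]
  gear 0: T0=18, direction=positive, advance = 128 mod 18 = 2 teeth = 2/18 turn
  gear 1: T1=21, direction=negative, advance = 128 mod 21 = 2 teeth = 2/21 turn
  gear 2: T2=17, direction=positive, advance = 128 mod 17 = 9 teeth = 9/17 turn
Gear 1: 128 mod 21 = 2
Fraction = 2 / 21 = 2/21 (gcd(2,21)=1) = 2/21

Answer: 2/21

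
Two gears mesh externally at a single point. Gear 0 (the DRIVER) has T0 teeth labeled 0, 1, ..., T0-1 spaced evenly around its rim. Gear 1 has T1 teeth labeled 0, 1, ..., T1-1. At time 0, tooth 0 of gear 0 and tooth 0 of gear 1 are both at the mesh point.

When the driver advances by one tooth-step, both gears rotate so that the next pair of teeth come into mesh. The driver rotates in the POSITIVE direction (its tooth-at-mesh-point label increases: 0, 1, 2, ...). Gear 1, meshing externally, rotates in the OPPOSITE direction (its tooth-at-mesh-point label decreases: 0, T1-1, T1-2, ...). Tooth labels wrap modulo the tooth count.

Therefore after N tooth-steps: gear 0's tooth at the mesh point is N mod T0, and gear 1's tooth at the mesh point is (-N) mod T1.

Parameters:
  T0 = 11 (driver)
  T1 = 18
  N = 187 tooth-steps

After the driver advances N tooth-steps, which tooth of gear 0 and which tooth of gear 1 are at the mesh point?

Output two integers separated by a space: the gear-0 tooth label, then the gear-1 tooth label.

Gear 0 (driver, T0=11): tooth at mesh = N mod T0
  187 = 17 * 11 + 0, so 187 mod 11 = 0
  gear 0 tooth = 0
Gear 1 (driven, T1=18): tooth at mesh = (-N) mod T1
  187 = 10 * 18 + 7, so 187 mod 18 = 7
  (-187) mod 18 = (-7) mod 18 = 18 - 7 = 11
Mesh after 187 steps: gear-0 tooth 0 meets gear-1 tooth 11

Answer: 0 11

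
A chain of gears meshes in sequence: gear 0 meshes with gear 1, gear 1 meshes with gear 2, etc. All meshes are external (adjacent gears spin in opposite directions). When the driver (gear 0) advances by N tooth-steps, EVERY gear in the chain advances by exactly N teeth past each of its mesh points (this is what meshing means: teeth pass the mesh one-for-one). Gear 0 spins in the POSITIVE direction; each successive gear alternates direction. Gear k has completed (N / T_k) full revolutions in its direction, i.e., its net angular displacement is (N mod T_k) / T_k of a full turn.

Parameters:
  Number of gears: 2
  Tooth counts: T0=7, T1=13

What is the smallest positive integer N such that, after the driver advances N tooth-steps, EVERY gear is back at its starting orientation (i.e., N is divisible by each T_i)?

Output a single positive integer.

Gear k returns to start when N is a multiple of T_k.
All gears at start simultaneously when N is a common multiple of [7, 13]; the smallest such N is lcm(7, 13).
Start: lcm = T0 = 7
Fold in T1=13: gcd(7, 13) = 1; lcm(7, 13) = 7 * 13 / 1 = 91 / 1 = 91
Full cycle length = 91

Answer: 91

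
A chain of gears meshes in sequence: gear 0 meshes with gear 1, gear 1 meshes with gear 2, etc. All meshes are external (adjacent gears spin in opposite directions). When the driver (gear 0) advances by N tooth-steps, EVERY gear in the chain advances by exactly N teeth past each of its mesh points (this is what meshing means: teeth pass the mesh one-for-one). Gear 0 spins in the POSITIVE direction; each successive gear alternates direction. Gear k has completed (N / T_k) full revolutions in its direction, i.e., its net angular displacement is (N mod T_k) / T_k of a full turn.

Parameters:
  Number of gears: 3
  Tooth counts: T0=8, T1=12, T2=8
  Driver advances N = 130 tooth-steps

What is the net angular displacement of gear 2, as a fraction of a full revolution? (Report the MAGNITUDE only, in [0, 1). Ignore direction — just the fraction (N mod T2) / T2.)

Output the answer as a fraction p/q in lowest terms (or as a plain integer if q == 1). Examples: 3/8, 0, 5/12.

Chain of 3 gears, tooth counts: [8, 12, 8]
  gear 0: T0=8, direction=positive, advance = 130 mod 8 = 2 teeth = 2/8 turn
  gear 1: T1=12, direction=negative, advance = 130 mod 12 = 10 teeth = 10/12 turn
  gear 2: T2=8, direction=positive, advance = 130 mod 8 = 2 teeth = 2/8 turn
Gear 2: 130 mod 8 = 2
Fraction = 2 / 8 = 1/4 (gcd(2,8)=2) = 1/4

Answer: 1/4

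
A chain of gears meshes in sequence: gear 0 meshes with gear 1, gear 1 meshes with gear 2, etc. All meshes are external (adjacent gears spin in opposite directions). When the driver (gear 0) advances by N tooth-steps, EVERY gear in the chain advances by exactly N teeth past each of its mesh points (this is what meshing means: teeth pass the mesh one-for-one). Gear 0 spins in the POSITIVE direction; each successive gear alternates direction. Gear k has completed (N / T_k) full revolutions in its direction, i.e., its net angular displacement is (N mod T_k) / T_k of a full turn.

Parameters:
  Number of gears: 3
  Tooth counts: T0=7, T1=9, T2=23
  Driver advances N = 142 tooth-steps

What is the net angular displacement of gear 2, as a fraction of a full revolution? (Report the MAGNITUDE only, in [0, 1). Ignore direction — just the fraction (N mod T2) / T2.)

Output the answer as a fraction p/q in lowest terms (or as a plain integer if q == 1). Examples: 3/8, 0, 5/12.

Chain of 3 gears, tooth counts: [7, 9, 23]
  gear 0: T0=7, direction=positive, advance = 142 mod 7 = 2 teeth = 2/7 turn
  gear 1: T1=9, direction=negative, advance = 142 mod 9 = 7 teeth = 7/9 turn
  gear 2: T2=23, direction=positive, advance = 142 mod 23 = 4 teeth = 4/23 turn
Gear 2: 142 mod 23 = 4
Fraction = 4 / 23 = 4/23 (gcd(4,23)=1) = 4/23

Answer: 4/23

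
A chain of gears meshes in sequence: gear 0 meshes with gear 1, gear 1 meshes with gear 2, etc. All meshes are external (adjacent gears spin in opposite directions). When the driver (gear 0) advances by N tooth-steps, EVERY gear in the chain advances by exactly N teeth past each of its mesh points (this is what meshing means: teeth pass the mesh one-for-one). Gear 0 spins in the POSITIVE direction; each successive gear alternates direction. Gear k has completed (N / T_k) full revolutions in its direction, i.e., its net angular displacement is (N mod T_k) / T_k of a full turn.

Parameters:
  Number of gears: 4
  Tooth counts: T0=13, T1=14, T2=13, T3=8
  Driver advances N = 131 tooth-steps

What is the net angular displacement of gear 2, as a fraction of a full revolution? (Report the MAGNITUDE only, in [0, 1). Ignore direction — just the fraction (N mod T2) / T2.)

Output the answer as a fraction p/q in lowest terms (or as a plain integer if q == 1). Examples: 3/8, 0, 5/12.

Chain of 4 gears, tooth counts: [13, 14, 13, 8]
  gear 0: T0=13, direction=positive, advance = 131 mod 13 = 1 teeth = 1/13 turn
  gear 1: T1=14, direction=negative, advance = 131 mod 14 = 5 teeth = 5/14 turn
  gear 2: T2=13, direction=positive, advance = 131 mod 13 = 1 teeth = 1/13 turn
  gear 3: T3=8, direction=negative, advance = 131 mod 8 = 3 teeth = 3/8 turn
Gear 2: 131 mod 13 = 1
Fraction = 1 / 13 = 1/13 (gcd(1,13)=1) = 1/13

Answer: 1/13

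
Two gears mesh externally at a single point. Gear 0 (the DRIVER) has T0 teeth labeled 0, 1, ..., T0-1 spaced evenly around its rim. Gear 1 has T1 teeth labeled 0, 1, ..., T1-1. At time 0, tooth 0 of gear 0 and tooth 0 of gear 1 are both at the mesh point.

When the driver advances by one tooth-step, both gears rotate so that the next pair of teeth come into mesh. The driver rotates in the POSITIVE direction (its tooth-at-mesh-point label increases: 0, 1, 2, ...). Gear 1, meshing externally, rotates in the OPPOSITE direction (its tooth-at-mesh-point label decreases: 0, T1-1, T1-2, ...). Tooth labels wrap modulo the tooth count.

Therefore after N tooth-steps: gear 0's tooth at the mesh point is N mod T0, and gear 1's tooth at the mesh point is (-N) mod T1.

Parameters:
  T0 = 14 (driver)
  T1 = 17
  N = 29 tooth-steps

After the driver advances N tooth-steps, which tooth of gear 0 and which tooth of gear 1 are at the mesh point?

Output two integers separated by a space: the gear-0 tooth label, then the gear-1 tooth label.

Gear 0 (driver, T0=14): tooth at mesh = N mod T0
  29 = 2 * 14 + 1, so 29 mod 14 = 1
  gear 0 tooth = 1
Gear 1 (driven, T1=17): tooth at mesh = (-N) mod T1
  29 = 1 * 17 + 12, so 29 mod 17 = 12
  (-29) mod 17 = (-12) mod 17 = 17 - 12 = 5
Mesh after 29 steps: gear-0 tooth 1 meets gear-1 tooth 5

Answer: 1 5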